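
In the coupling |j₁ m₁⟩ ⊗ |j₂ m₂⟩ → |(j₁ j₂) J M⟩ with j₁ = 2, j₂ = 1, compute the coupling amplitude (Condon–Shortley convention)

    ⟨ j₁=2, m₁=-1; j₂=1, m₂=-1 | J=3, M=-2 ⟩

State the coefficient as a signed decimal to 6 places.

+0.816497  (= +√(2/3))

j₁+j₂−J=0  J+j₁−j₂=4  J−j₁+j₂=2  j₁+j₂+J+1=7
(j₁±m₁, j₂±m₂, J±M) = (1,3,0,2,1,5)
P² = 96
sum k=0..0:
  [0] +1/12 = 1/12
S = 1/12
C² = P²·S² = 2/3 ; C = +0.816497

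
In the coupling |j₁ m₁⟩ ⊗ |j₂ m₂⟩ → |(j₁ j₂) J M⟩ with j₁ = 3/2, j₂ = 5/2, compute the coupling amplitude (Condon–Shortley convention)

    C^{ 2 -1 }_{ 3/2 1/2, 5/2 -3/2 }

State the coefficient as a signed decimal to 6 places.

+√(1/42) ≈ +0.154303

√[5·2!1!3!/7! · 2!1!1!4!1!3!] = √(24/7)
  +(−1)^0/∏(0,2,1,1,0,2)! = 1/4  (running 1/4)
  +(−1)^1/∏(1,1,0,0,1,3)! = -1/6  (running 1/12)
⟨..|..⟩ = √(24/7)·(1/12) = +0.154303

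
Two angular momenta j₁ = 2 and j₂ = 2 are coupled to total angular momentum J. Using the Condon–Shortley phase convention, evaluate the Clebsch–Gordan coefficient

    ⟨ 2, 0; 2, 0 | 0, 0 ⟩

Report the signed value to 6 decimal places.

+√(1/5) = +0.447214

√[1·4!0!0!/5! · 2!2!2!2!0!0!] = √(16/5)
  +(−1)^2/∏(2,2,0,0,0,0)! = 1/4  (running 1/4)
⟨..|..⟩ = √(16/5)·(1/4) = +0.447214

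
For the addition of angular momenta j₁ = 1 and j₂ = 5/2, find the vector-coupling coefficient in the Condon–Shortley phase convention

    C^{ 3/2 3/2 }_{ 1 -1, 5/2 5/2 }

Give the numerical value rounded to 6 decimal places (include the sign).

+√(2/3) = +0.816497

j₁+j₂−J=2  J+j₁−j₂=0  J−j₁+j₂=3  j₁+j₂+J+1=6
(j₁±m₁, j₂±m₂, J±M) = (0,2,5,0,3,0)
P² = 96
sum k=2..2:
  [2] +1/12 = 1/12
S = 1/12
C² = P²·S² = 2/3 ; C = +0.816497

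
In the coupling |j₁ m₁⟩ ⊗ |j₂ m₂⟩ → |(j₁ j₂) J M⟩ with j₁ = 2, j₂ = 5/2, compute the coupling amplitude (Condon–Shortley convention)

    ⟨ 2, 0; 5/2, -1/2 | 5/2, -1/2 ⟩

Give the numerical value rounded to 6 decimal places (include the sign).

-0.478091  (= −√(8/35))

√[6·2!2!3!/8! · 2!2!2!3!2!3!] = √(72/35)
  +(−1)^0/∏(0,2,2,2,0,1)! = 1/8  (running 1/8)
  +(−1)^1/∏(1,1,1,1,1,2)! = -1/2  (running -3/8)
  +(−1)^2/∏(2,0,0,0,2,3)! = 1/24  (running -1/3)
⟨..|..⟩ = √(72/35)·(-1/3) = -0.478091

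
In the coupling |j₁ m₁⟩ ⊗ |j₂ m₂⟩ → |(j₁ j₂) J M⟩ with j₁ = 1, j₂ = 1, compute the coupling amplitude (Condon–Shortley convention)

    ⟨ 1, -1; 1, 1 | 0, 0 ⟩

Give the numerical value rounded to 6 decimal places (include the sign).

+√(1/3) ≈ +0.577350

j₁+j₂−J=2  J+j₁−j₂=0  J−j₁+j₂=0  j₁+j₂+J+1=3
(j₁±m₁, j₂±m₂, J±M) = (0,2,2,0,0,0)
P² = 4/3
sum k=2..2:
  [2] +1/2 = 1/2
S = 1/2
C² = P²·S² = 1/3 ; C = +0.577350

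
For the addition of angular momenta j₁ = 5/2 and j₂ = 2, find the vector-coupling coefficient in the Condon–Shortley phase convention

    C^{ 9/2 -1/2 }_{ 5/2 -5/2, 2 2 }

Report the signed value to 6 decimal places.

+0.089087

triangle: 0!*5!*4!/10! = 2880/3628800
(j±m)!: 0!*5!*4!*0!*4!*5! = 8294400
prefactor² = (2J+1)*Δ*N² = 460800/7
  k=0: +1/(0!*0!*5!*4!*0!*0!) = 1/2880
Σ = 1/2880  ⇒  CG² = 460800/7*1/2880² = 1/126
CG = +√(1/126) = +0.089087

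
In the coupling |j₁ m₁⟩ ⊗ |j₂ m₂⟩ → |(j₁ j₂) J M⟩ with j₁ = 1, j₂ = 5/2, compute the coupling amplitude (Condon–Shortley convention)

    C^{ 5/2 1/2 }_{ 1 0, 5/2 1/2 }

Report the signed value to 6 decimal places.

-0.169031

triangle: 1!*1!*4!/7! = 24/5040
(j±m)!: 1!*1!*3!*2!*3!*2! = 144
prefactor² = (2J+1)*Δ*N² = 144/35
  k=0: +1/(0!*1!*1!*3!*0!*1!) = 1/6
  k=1: −1/(1!*0!*0!*2!*1!*2!) = -1/4
Σ = -1/12  ⇒  CG² = 144/35*(-1/12)² = 1/35
CG = −√(1/35) = -0.169031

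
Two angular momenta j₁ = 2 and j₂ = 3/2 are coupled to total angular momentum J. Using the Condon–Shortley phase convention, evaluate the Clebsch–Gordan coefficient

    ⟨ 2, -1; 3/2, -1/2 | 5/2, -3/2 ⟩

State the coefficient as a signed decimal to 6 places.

-0.169031

triangle: 1!×3!×2!/7! = 12/5040
(j±m)!: 1!×3!×1!×2!×1!×4! = 288
prefactor² = (2J+1)×Δ×N² = 144/35
  k=0: +1/(0!×1!×3!×1!×0!×1!) = 1/6
  k=1: −1/(1!×0!×2!×0!×1!×2!) = -1/4
Σ = -1/12  ⇒  CG² = 144/35×(-1/12)² = 1/35
CG = −√(1/35) = -0.169031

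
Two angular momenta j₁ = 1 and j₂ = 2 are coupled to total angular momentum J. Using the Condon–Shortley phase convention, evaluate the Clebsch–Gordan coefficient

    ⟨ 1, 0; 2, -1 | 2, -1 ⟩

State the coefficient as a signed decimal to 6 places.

+0.408248

j₁+j₂−J=1  J+j₁−j₂=1  J−j₁+j₂=3  j₁+j₂+J+1=6
(j₁±m₁, j₂±m₂, J±M) = (1,1,1,3,1,3)
P² = 3/2
sum k=0..1:
  [0] +1/2 = 1/2
  [1] −1/6 = -1/6
S = 1/3
C² = P²·S² = 1/6 ; C = +0.408248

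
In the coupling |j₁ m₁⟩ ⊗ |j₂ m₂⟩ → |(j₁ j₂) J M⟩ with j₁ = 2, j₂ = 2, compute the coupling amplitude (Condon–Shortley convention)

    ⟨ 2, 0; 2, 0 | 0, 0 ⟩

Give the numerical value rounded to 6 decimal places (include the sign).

+0.447214

triangle: 4!*0!*0!/5! = 24/120
(j±m)!: 2!*2!*2!*2!*0!*0! = 16
prefactor² = (2J+1)*Δ*N² = 16/5
  k=2: +1/(2!*2!*0!*0!*0!*0!) = 1/4
Σ = 1/4  ⇒  CG² = 16/5*1/4² = 1/5
CG = +√(1/5) = +0.447214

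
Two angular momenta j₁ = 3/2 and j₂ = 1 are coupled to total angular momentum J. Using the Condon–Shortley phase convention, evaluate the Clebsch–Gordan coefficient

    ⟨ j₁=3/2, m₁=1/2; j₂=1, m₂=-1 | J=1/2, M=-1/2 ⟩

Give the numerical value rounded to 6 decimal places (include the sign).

j₁+j₂−J=2  J+j₁−j₂=1  J−j₁+j₂=0  j₁+j₂+J+1=4
(j₁±m₁, j₂±m₂, J±M) = (2,1,0,2,0,1)
P² = 2/3
sum k=0..0:
  [0] +1/2 = 1/2
S = 1/2
C² = P²·S² = 1/6 ; C = +0.408248

+√(1/6) ≈ +0.408248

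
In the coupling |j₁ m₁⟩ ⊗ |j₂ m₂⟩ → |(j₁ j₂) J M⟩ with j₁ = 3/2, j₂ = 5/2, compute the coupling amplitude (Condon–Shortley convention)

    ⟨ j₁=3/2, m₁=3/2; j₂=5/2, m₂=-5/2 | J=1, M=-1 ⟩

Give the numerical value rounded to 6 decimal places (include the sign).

+0.707107

√[3·3!0!2!/6! · 3!0!0!5!0!2!] = √(72)
  +(−1)^0/∏(0,3,0,0,0,2)! = 1/12  (running 1/12)
⟨..|..⟩ = √(72)·(1/12) = +0.707107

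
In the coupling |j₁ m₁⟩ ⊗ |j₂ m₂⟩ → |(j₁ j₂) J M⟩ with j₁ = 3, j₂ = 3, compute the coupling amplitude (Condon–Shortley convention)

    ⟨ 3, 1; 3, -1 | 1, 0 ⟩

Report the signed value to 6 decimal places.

triangle: 5!×1!×1!/8! = 120/40320
(j±m)!: 4!×2!×2!×4!×1!×1! = 2304
prefactor² = (2J+1)×Δ×N² = 144/7
  k=1: −1/(1!×4!×1!×1!×0!×0!) = -1/24
  k=2: +1/(2!×3!×0!×0!×1!×1!) = 1/12
Σ = 1/24  ⇒  CG² = 144/7×1/24² = 1/28
CG = +√(1/28) = +0.188982

+0.188982  (= +√(1/28))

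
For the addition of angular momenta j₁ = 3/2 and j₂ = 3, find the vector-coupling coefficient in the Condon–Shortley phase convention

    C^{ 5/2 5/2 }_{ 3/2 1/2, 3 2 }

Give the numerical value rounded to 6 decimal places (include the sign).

triangle: 2!·1!·4!/8! = 48/40320
(j±m)!: 2!·1!·5!·1!·5!·0! = 28800
prefactor² = (2J+1)·Δ·N² = 1440/7
  k=1: −1/(1!·1!·0!·4!·1!·0!) = -1/24
Σ = -1/24  ⇒  CG² = 1440/7·(-1/24)² = 5/14
CG = −√(5/14) = -0.597614

−√(5/14) = -0.597614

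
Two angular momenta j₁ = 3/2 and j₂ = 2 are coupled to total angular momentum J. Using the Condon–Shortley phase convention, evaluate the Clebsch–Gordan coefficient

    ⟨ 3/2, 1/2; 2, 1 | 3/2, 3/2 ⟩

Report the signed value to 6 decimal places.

-0.632456  (= −√(2/5))

√[4·2!1!2!/6! · 2!1!3!1!3!0!] = √(8/5)
  +(−1)^1/∏(1,1,0,2,1,0)! = -1/2  (running -1/2)
⟨..|..⟩ = √(8/5)·(-1/2) = -0.632456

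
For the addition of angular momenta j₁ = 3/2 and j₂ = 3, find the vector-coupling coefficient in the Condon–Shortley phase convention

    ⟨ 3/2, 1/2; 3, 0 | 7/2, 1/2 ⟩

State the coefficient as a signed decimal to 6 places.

+0.308607

j₁+j₂−J=1  J+j₁−j₂=2  J−j₁+j₂=5  j₁+j₂+J+1=9
(j₁±m₁, j₂±m₂, J±M) = (2,1,3,3,4,3)
P² = 384/7
sum k=0..1:
  [0] +1/12 = 1/12
  [1] −1/24 = -1/24
S = 1/24
C² = P²·S² = 2/21 ; C = +0.308607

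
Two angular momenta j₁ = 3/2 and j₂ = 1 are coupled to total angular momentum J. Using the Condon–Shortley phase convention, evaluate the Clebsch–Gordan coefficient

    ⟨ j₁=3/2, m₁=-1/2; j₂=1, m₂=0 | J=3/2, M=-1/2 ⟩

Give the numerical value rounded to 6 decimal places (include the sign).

triangle: 1!*2!*1!/5! = 2/120
(j±m)!: 1!*2!*1!*1!*1!*2! = 4
prefactor² = (2J+1)*Δ*N² = 4/15
  k=0: +1/(0!*1!*2!*1!*0!*0!) = 1/2
  k=1: −1/(1!*0!*1!*0!*1!*1!) = -1
Σ = -1/2  ⇒  CG² = 4/15*(-1/2)² = 1/15
CG = −√(1/15) = -0.258199

-0.258199  (= −√(1/15))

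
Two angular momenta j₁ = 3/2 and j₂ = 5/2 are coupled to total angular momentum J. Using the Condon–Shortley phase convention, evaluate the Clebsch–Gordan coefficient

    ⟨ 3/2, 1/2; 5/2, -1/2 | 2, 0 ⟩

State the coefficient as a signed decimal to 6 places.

triangle: 2!·1!·3!/7! = 12/5040
(j±m)!: 2!·1!·2!·3!·2!·2! = 96
prefactor² = (2J+1)·Δ·N² = 8/7
  k=0: +1/(0!·2!·1!·2!·0!·1!) = 1/4
  k=1: −1/(1!·1!·0!·1!·1!·2!) = -1/2
Σ = -1/4  ⇒  CG² = 8/7·(-1/4)² = 1/14
CG = −√(1/14) = -0.267261

−√(1/14) = -0.267261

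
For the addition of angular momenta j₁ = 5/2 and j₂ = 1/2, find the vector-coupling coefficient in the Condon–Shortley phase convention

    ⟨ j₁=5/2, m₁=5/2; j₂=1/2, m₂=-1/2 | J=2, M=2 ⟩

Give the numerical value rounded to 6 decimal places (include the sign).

triangle: 1!×4!×0!/6! = 24/720
(j±m)!: 5!×0!×0!×1!×4!×0! = 2880
prefactor² = (2J+1)×Δ×N² = 480
  k=0: +1/(0!×1!×0!×0!×4!×0!) = 1/24
Σ = 1/24  ⇒  CG² = 480×1/24² = 5/6
CG = +√(5/6) = +0.912871

+0.912871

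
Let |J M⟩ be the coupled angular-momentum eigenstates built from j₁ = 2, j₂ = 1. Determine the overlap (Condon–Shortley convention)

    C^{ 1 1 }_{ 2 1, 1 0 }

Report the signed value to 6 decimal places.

−√(3/10) ≈ -0.547723

√[3·2!2!0!/5! · 3!1!1!1!2!0!] = √(6/5)
  +(−1)^1/∏(1,1,0,0,2,0)! = -1/2  (running -1/2)
⟨..|..⟩ = √(6/5)·(-1/2) = -0.547723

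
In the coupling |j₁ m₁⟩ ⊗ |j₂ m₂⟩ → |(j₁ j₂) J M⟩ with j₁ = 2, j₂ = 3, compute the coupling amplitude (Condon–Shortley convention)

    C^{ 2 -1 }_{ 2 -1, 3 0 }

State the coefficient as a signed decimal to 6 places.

j₁+j₂−J=3  J+j₁−j₂=1  J−j₁+j₂=3  j₁+j₂+J+1=8
(j₁±m₁, j₂±m₂, J±M) = (1,3,3,3,1,3)
P² = 81/14
sum k=2..3:
  [2] +1/4 = 1/4
  [3] −1/36 = -1/36
S = 2/9
C² = P²·S² = 2/7 ; C = +0.534522

+√(2/7) = +0.534522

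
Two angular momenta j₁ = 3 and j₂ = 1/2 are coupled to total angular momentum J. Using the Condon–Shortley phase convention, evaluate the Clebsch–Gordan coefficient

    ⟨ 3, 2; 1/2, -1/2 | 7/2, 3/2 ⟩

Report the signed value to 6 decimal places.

j₁+j₂−J=0  J+j₁−j₂=6  J−j₁+j₂=1  j₁+j₂+J+1=8
(j₁±m₁, j₂±m₂, J±M) = (5,1,0,1,5,2)
P² = 28800/7
sum k=0..0:
  [0] +1/120 = 1/120
S = 1/120
C² = P²·S² = 2/7 ; C = +0.534522

+√(2/7) = +0.534522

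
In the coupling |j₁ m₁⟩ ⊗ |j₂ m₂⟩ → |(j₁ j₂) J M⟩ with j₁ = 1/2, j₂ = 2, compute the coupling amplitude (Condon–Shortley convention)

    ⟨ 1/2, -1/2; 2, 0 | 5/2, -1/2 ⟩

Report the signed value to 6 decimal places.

√[6·0!1!4!/6! · 0!1!2!2!2!3!] = √(48/5)
  +(−1)^0/∏(0,0,1,2,0,2)! = 1/4  (running 1/4)
⟨..|..⟩ = √(48/5)·(1/4) = +0.774597

+√(3/5) = +0.774597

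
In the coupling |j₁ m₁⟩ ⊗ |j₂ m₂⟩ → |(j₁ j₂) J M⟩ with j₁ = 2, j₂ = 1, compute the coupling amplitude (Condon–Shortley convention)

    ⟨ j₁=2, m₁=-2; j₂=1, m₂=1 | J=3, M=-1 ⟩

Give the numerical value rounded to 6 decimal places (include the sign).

triangle: 0!*4!*2!/7! = 48/5040
(j±m)!: 0!*4!*2!*0!*2!*4! = 2304
prefactor² = (2J+1)*Δ*N² = 768/5
  k=0: +1/(0!*0!*4!*2!*0!*0!) = 1/48
Σ = 1/48  ⇒  CG² = 768/5*1/48² = 1/15
CG = +√(1/15) = +0.258199

+0.258199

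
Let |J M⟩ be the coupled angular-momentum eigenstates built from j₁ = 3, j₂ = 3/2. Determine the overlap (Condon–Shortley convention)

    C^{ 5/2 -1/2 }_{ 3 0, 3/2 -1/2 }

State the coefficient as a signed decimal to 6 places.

-0.414039  (= −√(6/35))

triangle: 2!*4!*1!/8! = 48/40320
(j±m)!: 3!*3!*1!*2!*2!*3! = 864
prefactor² = (2J+1)*Δ*N² = 216/35
  k=0: +1/(0!*2!*3!*1!*1!*0!) = 1/12
  k=1: −1/(1!*1!*2!*0!*2!*1!) = -1/4
Σ = -1/6  ⇒  CG² = 216/35*(-1/6)² = 6/35
CG = −√(6/35) = -0.414039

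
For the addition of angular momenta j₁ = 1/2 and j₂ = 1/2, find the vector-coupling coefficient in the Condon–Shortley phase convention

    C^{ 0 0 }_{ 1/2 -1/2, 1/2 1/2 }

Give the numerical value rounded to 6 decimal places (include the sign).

j₁+j₂−J=1  J+j₁−j₂=0  J−j₁+j₂=0  j₁+j₂+J+1=2
(j₁±m₁, j₂±m₂, J±M) = (0,1,1,0,0,0)
P² = 1/2
sum k=1..1:
  [1] −1/1 = -1
S = -1
C² = P²·S² = 1/2 ; C = -0.707107

-0.707107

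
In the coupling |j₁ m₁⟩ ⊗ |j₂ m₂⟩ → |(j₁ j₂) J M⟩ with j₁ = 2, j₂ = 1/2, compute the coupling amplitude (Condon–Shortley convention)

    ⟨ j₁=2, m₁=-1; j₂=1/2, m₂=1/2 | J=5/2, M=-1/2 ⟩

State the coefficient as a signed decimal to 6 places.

+√(2/5) ≈ +0.632456

√[6·0!4!1!/6! · 1!3!1!0!2!3!] = √(72/5)
  +(−1)^0/∏(0,0,3,1,1,0)! = 1/6  (running 1/6)
⟨..|..⟩ = √(72/5)·(1/6) = +0.632456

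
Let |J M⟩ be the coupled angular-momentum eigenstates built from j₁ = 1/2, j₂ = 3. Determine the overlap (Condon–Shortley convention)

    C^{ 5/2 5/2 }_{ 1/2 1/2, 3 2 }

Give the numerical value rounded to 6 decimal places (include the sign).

+√(1/7) = +0.377964

triangle: 1!*0!*5!/7! = 120/5040
(j±m)!: 1!*0!*5!*1!*5!*0! = 14400
prefactor² = (2J+1)*Δ*N² = 14400/7
  k=0: +1/(0!*1!*0!*5!*0!*0!) = 1/120
Σ = 1/120  ⇒  CG² = 14400/7*1/120² = 1/7
CG = +√(1/7) = +0.377964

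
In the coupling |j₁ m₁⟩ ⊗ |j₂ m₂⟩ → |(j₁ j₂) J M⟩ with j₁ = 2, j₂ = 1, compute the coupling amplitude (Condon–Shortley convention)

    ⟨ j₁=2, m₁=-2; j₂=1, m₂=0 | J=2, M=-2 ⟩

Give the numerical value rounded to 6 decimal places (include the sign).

-0.816497

triangle: 1!*3!*1!/6! = 6/720
(j±m)!: 0!*4!*1!*1!*0!*4! = 576
prefactor² = (2J+1)*Δ*N² = 24
  k=1: −1/(1!*0!*3!*0!*0!*1!) = -1/6
Σ = -1/6  ⇒  CG² = 24*(-1/6)² = 2/3
CG = −√(2/3) = -0.816497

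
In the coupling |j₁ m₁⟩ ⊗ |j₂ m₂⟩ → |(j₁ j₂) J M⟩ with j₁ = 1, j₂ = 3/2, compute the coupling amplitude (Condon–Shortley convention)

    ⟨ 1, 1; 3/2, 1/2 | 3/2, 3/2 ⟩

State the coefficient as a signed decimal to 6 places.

+√(2/5) = +0.632456

j₁+j₂−J=1  J+j₁−j₂=1  J−j₁+j₂=2  j₁+j₂+J+1=5
(j₁±m₁, j₂±m₂, J±M) = (2,0,2,1,3,0)
P² = 8/5
sum k=0..0:
  [0] +1/2 = 1/2
S = 1/2
C² = P²·S² = 2/5 ; C = +0.632456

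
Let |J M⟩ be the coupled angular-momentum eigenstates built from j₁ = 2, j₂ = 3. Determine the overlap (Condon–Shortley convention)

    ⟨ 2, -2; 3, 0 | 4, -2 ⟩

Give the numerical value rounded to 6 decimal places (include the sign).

-0.654654  (= −√(3/7))

j₁+j₂−J=1  J+j₁−j₂=3  J−j₁+j₂=5  j₁+j₂+J+1=10
(j₁±m₁, j₂±m₂, J±M) = (0,4,3,3,2,6)
P² = 15552/7
sum k=1..1:
  [1] −1/72 = -1/72
S = -1/72
C² = P²·S² = 3/7 ; C = -0.654654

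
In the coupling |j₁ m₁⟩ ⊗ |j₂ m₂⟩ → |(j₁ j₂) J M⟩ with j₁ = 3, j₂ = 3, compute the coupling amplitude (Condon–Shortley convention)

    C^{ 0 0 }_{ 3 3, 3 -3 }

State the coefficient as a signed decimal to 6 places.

+√(1/7) = +0.377964

√[1·6!0!0!/7! · 6!0!0!6!0!0!] = √(518400/7)
  +(−1)^0/∏(0,6,0,0,0,0)! = 1/720  (running 1/720)
⟨..|..⟩ = √(518400/7)·(1/720) = +0.377964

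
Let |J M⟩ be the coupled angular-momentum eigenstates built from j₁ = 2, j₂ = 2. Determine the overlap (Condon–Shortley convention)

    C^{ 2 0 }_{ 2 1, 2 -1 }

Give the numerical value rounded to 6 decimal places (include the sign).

√[5·2!2!2!/7! · 3!1!1!3!2!2!] = √(8/7)
  +(−1)^0/∏(0,2,1,1,1,1)! = 1/2  (running 1/2)
  +(−1)^1/∏(1,1,0,0,2,2)! = -1/4  (running 1/4)
⟨..|..⟩ = √(8/7)·(1/4) = +0.267261

+0.267261  (= +√(1/14))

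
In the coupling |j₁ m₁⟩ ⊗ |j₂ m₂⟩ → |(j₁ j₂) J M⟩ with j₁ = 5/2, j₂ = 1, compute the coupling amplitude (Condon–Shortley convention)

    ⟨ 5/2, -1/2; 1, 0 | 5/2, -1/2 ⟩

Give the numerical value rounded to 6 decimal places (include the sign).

−√(1/35) ≈ -0.169031

j₁+j₂−J=1  J+j₁−j₂=4  J−j₁+j₂=1  j₁+j₂+J+1=7
(j₁±m₁, j₂±m₂, J±M) = (2,3,1,1,2,3)
P² = 144/35
sum k=0..1:
  [0] +1/6 = 1/6
  [1] −1/4 = -1/4
S = -1/12
C² = P²·S² = 1/35 ; C = -0.169031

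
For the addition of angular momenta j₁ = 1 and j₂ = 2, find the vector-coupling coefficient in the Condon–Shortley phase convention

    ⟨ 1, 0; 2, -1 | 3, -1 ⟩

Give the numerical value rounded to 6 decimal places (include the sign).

j₁+j₂−J=0  J+j₁−j₂=2  J−j₁+j₂=4  j₁+j₂+J+1=7
(j₁±m₁, j₂±m₂, J±M) = (1,1,1,3,2,4)
P² = 96/5
sum k=0..0:
  [0] +1/6 = 1/6
S = 1/6
C² = P²·S² = 8/15 ; C = +0.730297

+0.730297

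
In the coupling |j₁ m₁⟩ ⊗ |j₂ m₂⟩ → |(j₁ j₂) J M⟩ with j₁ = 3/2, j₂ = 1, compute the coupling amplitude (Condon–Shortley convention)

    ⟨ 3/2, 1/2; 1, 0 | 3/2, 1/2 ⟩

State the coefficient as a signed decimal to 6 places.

√[4·1!2!1!/5! · 2!1!1!1!2!1!] = √(4/15)
  +(−1)^0/∏(0,1,1,1,1,0)! = 1  (running 1)
  +(−1)^1/∏(1,0,0,0,2,1)! = -1/2  (running 1/2)
⟨..|..⟩ = √(4/15)·(1/2) = +0.258199

+√(1/15) ≈ +0.258199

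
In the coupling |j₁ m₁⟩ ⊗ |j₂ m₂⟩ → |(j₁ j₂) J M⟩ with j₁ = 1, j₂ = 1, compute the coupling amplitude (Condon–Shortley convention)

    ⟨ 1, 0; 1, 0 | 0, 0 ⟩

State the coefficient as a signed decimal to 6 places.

−√(1/3) = -0.577350

j₁+j₂−J=2  J+j₁−j₂=0  J−j₁+j₂=0  j₁+j₂+J+1=3
(j₁±m₁, j₂±m₂, J±M) = (1,1,1,1,0,0)
P² = 1/3
sum k=1..1:
  [1] −1/1 = -1
S = -1
C² = P²·S² = 1/3 ; C = -0.577350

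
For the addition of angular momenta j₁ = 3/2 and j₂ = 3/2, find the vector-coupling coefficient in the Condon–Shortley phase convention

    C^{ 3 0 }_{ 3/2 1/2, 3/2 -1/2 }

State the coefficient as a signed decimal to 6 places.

+0.670820

j₁+j₂−J=0  J+j₁−j₂=3  J−j₁+j₂=3  j₁+j₂+J+1=7
(j₁±m₁, j₂±m₂, J±M) = (2,1,1,2,3,3)
P² = 36/5
sum k=0..0:
  [0] +1/4 = 1/4
S = 1/4
C² = P²·S² = 9/20 ; C = +0.670820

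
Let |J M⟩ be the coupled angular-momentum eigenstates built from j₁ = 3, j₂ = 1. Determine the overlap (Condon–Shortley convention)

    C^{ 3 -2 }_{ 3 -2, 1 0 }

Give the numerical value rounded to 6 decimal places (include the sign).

-0.577350

j₁+j₂−J=1  J+j₁−j₂=5  J−j₁+j₂=1  j₁+j₂+J+1=8
(j₁±m₁, j₂±m₂, J±M) = (1,5,1,1,1,5)
P² = 300
sum k=0..1:
  [0] +1/120 = 1/120
  [1] −1/24 = -1/24
S = -1/30
C² = P²·S² = 1/3 ; C = -0.577350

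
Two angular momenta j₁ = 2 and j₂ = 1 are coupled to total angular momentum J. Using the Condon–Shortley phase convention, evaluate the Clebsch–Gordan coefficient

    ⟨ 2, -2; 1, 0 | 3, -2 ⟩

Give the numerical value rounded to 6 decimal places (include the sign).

√[7·0!4!2!/7! · 0!4!1!1!1!5!] = √(192)
  +(−1)^0/∏(0,0,4,1,0,1)! = 1/24  (running 1/24)
⟨..|..⟩ = √(192)·(1/24) = +0.577350

+0.577350  (= +√(1/3))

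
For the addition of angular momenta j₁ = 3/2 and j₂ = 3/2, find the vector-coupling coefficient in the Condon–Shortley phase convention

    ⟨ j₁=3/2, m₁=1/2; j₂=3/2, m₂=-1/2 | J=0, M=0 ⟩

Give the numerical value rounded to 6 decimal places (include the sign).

j₁+j₂−J=3  J+j₁−j₂=0  J−j₁+j₂=0  j₁+j₂+J+1=4
(j₁±m₁, j₂±m₂, J±M) = (2,1,1,2,0,0)
P² = 1
sum k=1..1:
  [1] −1/2 = -1/2
S = -1/2
C² = P²·S² = 1/4 ; C = -0.500000

-0.500000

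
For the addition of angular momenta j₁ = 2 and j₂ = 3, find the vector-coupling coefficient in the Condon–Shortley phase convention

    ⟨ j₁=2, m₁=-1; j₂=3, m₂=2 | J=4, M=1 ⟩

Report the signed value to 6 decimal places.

−√(7/20) ≈ -0.591608

triangle: 1!×3!×5!/10! = 720/3628800
(j±m)!: 1!×3!×5!×1!×5!×3! = 518400
prefactor² = (2J+1)×Δ×N² = 6480/7
  k=0: +1/(0!×1!×3!×5!×0!×0!) = 1/720
  k=1: −1/(1!×0!×2!×4!×1!×1!) = -1/48
Σ = -7/360  ⇒  CG² = 6480/7×(-7/360)² = 7/20
CG = −√(7/20) = -0.591608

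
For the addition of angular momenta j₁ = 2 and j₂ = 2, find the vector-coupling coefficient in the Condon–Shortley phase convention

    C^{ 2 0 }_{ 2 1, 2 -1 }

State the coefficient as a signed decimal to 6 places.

j₁+j₂−J=2  J+j₁−j₂=2  J−j₁+j₂=2  j₁+j₂+J+1=7
(j₁±m₁, j₂±m₂, J±M) = (3,1,1,3,2,2)
P² = 8/7
sum k=0..1:
  [0] +1/2 = 1/2
  [1] −1/4 = -1/4
S = 1/4
C² = P²·S² = 1/14 ; C = +0.267261

+√(1/14) ≈ +0.267261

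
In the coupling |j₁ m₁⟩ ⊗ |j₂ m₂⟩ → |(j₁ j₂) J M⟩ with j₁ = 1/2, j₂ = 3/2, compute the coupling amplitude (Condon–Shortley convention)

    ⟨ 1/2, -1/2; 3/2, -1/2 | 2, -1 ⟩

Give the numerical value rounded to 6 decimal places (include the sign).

+0.866025

j₁+j₂−J=0  J+j₁−j₂=1  J−j₁+j₂=3  j₁+j₂+J+1=5
(j₁±m₁, j₂±m₂, J±M) = (0,1,1,2,1,3)
P² = 3
sum k=0..0:
  [0] +1/2 = 1/2
S = 1/2
C² = P²·S² = 3/4 ; C = +0.866025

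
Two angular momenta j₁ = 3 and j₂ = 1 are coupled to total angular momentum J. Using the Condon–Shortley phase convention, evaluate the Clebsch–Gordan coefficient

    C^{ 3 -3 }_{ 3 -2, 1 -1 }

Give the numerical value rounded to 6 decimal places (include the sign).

j₁+j₂−J=1  J+j₁−j₂=5  J−j₁+j₂=1  j₁+j₂+J+1=8
(j₁±m₁, j₂±m₂, J±M) = (1,5,0,2,0,6)
P² = 3600
sum k=0..0:
  [0] +1/120 = 1/120
S = 1/120
C² = P²·S² = 1/4 ; C = +0.500000

+√(1/4) = +0.500000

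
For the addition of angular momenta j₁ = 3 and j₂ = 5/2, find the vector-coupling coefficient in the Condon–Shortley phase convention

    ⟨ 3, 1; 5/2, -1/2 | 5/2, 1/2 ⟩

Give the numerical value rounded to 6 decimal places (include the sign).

-0.478091  (= −√(8/35))

√[6·3!3!2!/9! · 4!2!2!3!3!2!] = √(288/35)
  +(−1)^0/∏(0,3,2,2,1,0)! = 1/24  (running 1/24)
  +(−1)^1/∏(1,2,1,1,2,1)! = -1/4  (running -5/24)
  +(−1)^2/∏(2,1,0,0,3,2)! = 1/24  (running -1/6)
⟨..|..⟩ = √(288/35)·(-1/6) = -0.478091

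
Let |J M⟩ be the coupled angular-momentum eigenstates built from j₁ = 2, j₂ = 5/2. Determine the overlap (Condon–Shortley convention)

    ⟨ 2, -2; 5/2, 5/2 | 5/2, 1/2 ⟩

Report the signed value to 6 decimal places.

+0.462910  (= +√(3/14))

√[6·2!2!3!/8! · 0!4!5!0!3!2!] = √(864/7)
  +(−1)^2/∏(2,0,2,3,0,0)! = 1/24  (running 1/24)
⟨..|..⟩ = √(864/7)·(1/24) = +0.462910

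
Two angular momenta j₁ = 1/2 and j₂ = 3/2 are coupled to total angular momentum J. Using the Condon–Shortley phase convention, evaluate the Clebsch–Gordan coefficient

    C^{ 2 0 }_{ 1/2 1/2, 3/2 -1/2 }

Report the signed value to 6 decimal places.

√[5·0!1!3!/5! · 1!0!1!2!2!2!] = √(2)
  +(−1)^0/∏(0,0,0,1,1,2)! = 1/2  (running 1/2)
⟨..|..⟩ = √(2)·(1/2) = +0.707107

+0.707107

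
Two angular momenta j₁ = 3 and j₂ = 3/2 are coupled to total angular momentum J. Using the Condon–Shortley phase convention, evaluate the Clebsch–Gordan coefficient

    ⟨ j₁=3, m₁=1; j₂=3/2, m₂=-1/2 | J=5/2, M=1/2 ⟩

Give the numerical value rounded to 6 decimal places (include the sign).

j₁+j₂−J=2  J+j₁−j₂=4  J−j₁+j₂=1  j₁+j₂+J+1=8
(j₁±m₁, j₂±m₂, J±M) = (4,2,1,2,3,2)
P² = 288/35
sum k=0..1:
  [0] +1/8 = 1/8
  [1] −1/6 = -1/6
S = -1/24
C² = P²·S² = 1/70 ; C = -0.119523

−√(1/70) ≈ -0.119523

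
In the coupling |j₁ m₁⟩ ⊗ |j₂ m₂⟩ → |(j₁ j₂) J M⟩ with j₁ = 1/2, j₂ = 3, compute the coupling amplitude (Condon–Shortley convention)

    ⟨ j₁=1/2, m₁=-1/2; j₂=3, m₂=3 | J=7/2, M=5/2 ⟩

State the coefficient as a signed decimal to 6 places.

√[8·0!1!6!/8! · 0!1!6!0!6!1!] = √(518400/7)
  +(−1)^0/∏(0,0,1,6,0,0)! = 1/720  (running 1/720)
⟨..|..⟩ = √(518400/7)·(1/720) = +0.377964

+√(1/7) ≈ +0.377964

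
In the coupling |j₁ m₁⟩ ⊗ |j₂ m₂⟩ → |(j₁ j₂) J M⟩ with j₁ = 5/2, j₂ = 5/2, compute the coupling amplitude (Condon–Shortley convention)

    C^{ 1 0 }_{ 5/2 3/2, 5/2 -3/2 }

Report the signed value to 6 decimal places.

-0.358569

j₁+j₂−J=4  J+j₁−j₂=1  J−j₁+j₂=1  j₁+j₂+J+1=7
(j₁±m₁, j₂±m₂, J±M) = (4,1,1,4,1,1)
P² = 288/35
sum k=0..1:
  [0] +1/24 = 1/24
  [1] −1/6 = -1/6
S = -1/8
C² = P²·S² = 9/70 ; C = -0.358569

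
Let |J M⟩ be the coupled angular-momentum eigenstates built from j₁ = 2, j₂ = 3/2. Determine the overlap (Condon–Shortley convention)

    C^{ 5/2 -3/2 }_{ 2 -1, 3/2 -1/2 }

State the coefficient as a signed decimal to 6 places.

j₁+j₂−J=1  J+j₁−j₂=3  J−j₁+j₂=2  j₁+j₂+J+1=7
(j₁±m₁, j₂±m₂, J±M) = (1,3,1,2,1,4)
P² = 144/35
sum k=0..1:
  [0] +1/6 = 1/6
  [1] −1/4 = -1/4
S = -1/12
C² = P²·S² = 1/35 ; C = -0.169031

−√(1/35) = -0.169031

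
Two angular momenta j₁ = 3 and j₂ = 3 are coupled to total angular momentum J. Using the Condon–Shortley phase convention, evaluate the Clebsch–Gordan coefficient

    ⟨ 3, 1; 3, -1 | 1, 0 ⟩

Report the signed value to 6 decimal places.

+√(1/28) ≈ +0.188982

j₁+j₂−J=5  J+j₁−j₂=1  J−j₁+j₂=1  j₁+j₂+J+1=8
(j₁±m₁, j₂±m₂, J±M) = (4,2,2,4,1,1)
P² = 144/7
sum k=1..2:
  [1] −1/24 = -1/24
  [2] +1/12 = 1/12
S = 1/24
C² = P²·S² = 1/28 ; C = +0.188982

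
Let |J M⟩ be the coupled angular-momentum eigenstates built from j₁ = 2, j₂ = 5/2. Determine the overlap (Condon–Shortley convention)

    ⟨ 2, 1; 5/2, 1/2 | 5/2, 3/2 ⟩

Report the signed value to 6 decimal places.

−√(6/35) = -0.414039

j₁+j₂−J=2  J+j₁−j₂=2  J−j₁+j₂=3  j₁+j₂+J+1=8
(j₁±m₁, j₂±m₂, J±M) = (3,1,3,2,4,1)
P² = 216/35
sum k=0..1:
  [0] +1/12 = 1/12
  [1] −1/4 = -1/4
S = -1/6
C² = P²·S² = 6/35 ; C = -0.414039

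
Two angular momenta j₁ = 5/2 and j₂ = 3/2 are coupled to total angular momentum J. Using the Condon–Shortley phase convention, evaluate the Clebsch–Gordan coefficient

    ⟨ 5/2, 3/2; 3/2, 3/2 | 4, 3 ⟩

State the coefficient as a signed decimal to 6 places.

√[9·0!5!3!/9! · 4!1!3!0!7!1!] = √(12960)
  +(−1)^0/∏(0,0,1,3,4,0)! = 1/144  (running 1/144)
⟨..|..⟩ = √(12960)·(1/144) = +0.790569

+√(5/8) ≈ +0.790569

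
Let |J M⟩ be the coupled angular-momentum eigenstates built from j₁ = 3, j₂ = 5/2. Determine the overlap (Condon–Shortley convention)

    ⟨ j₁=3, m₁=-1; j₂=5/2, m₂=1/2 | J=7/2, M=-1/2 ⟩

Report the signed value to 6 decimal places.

√[8·2!4!3!/10! · 2!4!3!2!3!4!] = √(9216/175)
  +(−1)^0/∏(0,2,4,3,0,0)! = 1/288  (running 1/288)
  +(−1)^1/∏(1,1,3,2,1,1)! = -1/12  (running -23/288)
  +(−1)^2/∏(2,0,2,1,2,2)! = 1/16  (running -5/288)
⟨..|..⟩ = √(9216/175)·(-5/288) = -0.125988

-0.125988  (= −√(1/63))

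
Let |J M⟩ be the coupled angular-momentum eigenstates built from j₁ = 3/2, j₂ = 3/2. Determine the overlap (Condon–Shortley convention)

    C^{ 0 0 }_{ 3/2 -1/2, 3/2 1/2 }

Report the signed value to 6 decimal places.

+√(1/4) = +0.500000

triangle: 3!*0!*0!/4! = 6/24
(j±m)!: 1!*2!*2!*1!*0!*0! = 4
prefactor² = (2J+1)*Δ*N² = 1
  k=2: +1/(2!*1!*0!*0!*0!*0!) = 1/2
Σ = 1/2  ⇒  CG² = 1*1/2² = 1/4
CG = +√(1/4) = +0.500000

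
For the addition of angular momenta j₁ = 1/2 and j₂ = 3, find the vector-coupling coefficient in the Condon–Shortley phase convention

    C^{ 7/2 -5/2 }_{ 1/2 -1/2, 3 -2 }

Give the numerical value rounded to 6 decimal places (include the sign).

+0.925820  (= +√(6/7))

√[8·0!1!6!/8! · 0!1!1!5!1!6!] = √(86400/7)
  +(−1)^0/∏(0,0,1,1,0,5)! = 1/120  (running 1/120)
⟨..|..⟩ = √(86400/7)·(1/120) = +0.925820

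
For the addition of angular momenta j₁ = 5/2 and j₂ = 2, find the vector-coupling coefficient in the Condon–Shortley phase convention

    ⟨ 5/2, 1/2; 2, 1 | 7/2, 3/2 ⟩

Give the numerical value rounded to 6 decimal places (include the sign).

−√(2/21) = -0.308607

√[8·1!4!3!/9! · 3!2!3!1!5!2!] = √(384/7)
  +(−1)^0/∏(0,1,2,3,2,0)! = 1/24  (running 1/24)
  +(−1)^1/∏(1,0,1,2,3,1)! = -1/12  (running -1/24)
⟨..|..⟩ = √(384/7)·(-1/24) = -0.308607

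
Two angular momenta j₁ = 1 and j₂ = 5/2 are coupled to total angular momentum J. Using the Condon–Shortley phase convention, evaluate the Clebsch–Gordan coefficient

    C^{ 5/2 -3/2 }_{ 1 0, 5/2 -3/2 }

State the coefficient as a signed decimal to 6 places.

j₁+j₂−J=1  J+j₁−j₂=1  J−j₁+j₂=4  j₁+j₂+J+1=7
(j₁±m₁, j₂±m₂, J±M) = (1,1,1,4,1,4)
P² = 576/35
sum k=0..1:
  [0] +1/6 = 1/6
  [1] −1/24 = -1/24
S = 1/8
C² = P²·S² = 9/35 ; C = +0.507093

+0.507093  (= +√(9/35))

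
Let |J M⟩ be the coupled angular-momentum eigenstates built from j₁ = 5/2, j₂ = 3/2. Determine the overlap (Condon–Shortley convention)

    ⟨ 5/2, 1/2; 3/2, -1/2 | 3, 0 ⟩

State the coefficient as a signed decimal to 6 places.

triangle: 1!×4!×2!/8! = 48/40320
(j±m)!: 3!×2!×1!×2!×3!×3! = 864
prefactor² = (2J+1)×Δ×N² = 36/5
  k=0: +1/(0!×1!×2!×1!×2!×1!) = 1/4
  k=1: −1/(1!×0!×1!×0!×3!×2!) = -1/12
Σ = 1/6  ⇒  CG² = 36/5×1/6² = 1/5
CG = +√(1/5) = +0.447214

+0.447214  (= +√(1/5))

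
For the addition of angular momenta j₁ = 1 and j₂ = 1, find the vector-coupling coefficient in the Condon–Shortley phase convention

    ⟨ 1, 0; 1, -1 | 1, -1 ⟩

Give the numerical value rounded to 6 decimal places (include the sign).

+√(1/2) = +0.707107

triangle: 1!·1!·1!/4! = 1/24
(j±m)!: 1!·1!·0!·2!·0!·2! = 4
prefactor² = (2J+1)·Δ·N² = 1/2
  k=0: +1/(0!·1!·1!·0!·0!·1!) = 1
Σ = 1  ⇒  CG² = 1/2·1² = 1/2
CG = +√(1/2) = +0.707107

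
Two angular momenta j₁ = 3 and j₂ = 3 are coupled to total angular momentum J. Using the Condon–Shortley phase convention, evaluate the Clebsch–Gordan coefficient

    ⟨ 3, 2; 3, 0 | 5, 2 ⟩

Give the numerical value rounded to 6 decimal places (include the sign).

√[11·1!5!5!/12! · 5!1!3!3!7!3!] = √(43200)
  +(−1)^0/∏(0,1,1,3,4,2)! = 1/288  (running 1/288)
  +(−1)^1/∏(1,0,0,2,5,3)! = -1/1440  (running 1/360)
⟨..|..⟩ = √(43200)·(1/360) = +0.577350

+0.577350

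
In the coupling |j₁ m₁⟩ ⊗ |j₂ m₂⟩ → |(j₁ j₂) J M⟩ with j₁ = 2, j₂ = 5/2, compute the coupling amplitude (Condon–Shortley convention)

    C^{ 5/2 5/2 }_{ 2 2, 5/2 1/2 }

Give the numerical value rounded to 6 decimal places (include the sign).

+0.462910

j₁+j₂−J=2  J+j₁−j₂=2  J−j₁+j₂=3  j₁+j₂+J+1=8
(j₁±m₁, j₂±m₂, J±M) = (4,0,3,2,5,0)
P² = 864/7
sum k=0..0:
  [0] +1/24 = 1/24
S = 1/24
C² = P²·S² = 3/14 ; C = +0.462910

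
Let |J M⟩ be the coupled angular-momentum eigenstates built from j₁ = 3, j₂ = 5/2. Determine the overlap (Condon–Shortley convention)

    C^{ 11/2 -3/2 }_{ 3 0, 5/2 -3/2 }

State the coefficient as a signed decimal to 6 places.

+√(10/33) ≈ +0.550482

triangle: 0!*6!*5!/12! = 86400/479001600
(j±m)!: 3!*3!*1!*4!*4!*7! = 104509440
prefactor² = (2J+1)*Δ*N² = 2488320/11
  k=0: +1/(0!*0!*3!*1!*3!*4!) = 1/864
Σ = 1/864  ⇒  CG² = 2488320/11*1/864² = 10/33
CG = +√(10/33) = +0.550482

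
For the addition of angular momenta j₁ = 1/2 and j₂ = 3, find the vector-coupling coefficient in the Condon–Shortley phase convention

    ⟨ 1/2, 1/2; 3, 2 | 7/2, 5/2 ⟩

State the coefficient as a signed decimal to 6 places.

+0.925820  (= +√(6/7))

√[8·0!1!6!/8! · 1!0!5!1!6!1!] = √(86400/7)
  +(−1)^0/∏(0,0,0,5,1,1)! = 1/120  (running 1/120)
⟨..|..⟩ = √(86400/7)·(1/120) = +0.925820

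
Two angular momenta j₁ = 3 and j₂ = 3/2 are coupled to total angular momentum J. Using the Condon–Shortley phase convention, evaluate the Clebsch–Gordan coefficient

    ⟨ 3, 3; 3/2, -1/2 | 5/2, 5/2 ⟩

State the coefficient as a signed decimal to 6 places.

+√(15/28) ≈ +0.731925

triangle: 2!·4!·1!/8! = 48/40320
(j±m)!: 6!·0!·1!·2!·5!·0! = 172800
prefactor² = (2J+1)·Δ·N² = 8640/7
  k=0: +1/(0!·2!·0!·1!·4!·0!) = 1/48
Σ = 1/48  ⇒  CG² = 8640/7·1/48² = 15/28
CG = +√(15/28) = +0.731925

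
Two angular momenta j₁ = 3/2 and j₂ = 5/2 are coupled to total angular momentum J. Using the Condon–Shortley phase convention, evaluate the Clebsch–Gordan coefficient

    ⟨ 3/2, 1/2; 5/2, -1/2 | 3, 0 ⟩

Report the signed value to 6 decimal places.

√[7·1!2!4!/8! · 2!1!2!3!3!3!] = √(36/5)
  +(−1)^0/∏(0,1,1,2,1,2)! = 1/4  (running 1/4)
  +(−1)^1/∏(1,0,0,1,2,3)! = -1/12  (running 1/6)
⟨..|..⟩ = √(36/5)·(1/6) = +0.447214

+√(1/5) ≈ +0.447214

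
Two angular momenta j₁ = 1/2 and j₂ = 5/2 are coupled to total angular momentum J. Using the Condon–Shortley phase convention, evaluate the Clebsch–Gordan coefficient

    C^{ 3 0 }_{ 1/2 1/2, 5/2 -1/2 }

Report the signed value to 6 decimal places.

j₁+j₂−J=0  J+j₁−j₂=1  J−j₁+j₂=5  j₁+j₂+J+1=7
(j₁±m₁, j₂±m₂, J±M) = (1,0,2,3,3,3)
P² = 72
sum k=0..0:
  [0] +1/12 = 1/12
S = 1/12
C² = P²·S² = 1/2 ; C = +0.707107

+√(1/2) ≈ +0.707107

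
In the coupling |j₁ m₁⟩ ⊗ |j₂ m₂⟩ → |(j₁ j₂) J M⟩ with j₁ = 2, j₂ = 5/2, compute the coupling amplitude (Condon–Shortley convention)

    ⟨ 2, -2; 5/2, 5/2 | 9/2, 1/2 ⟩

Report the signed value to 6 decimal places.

+0.089087

√[10·0!4!5!/10! · 0!4!5!0!5!4!] = √(460800/7)
  +(−1)^0/∏(0,0,4,5,0,0)! = 1/2880  (running 1/2880)
⟨..|..⟩ = √(460800/7)·(1/2880) = +0.089087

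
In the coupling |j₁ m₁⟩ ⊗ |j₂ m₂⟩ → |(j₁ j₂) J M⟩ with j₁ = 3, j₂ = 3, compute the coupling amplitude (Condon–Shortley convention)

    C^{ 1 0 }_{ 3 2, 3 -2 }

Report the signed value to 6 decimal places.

j₁+j₂−J=5  J+j₁−j₂=1  J−j₁+j₂=1  j₁+j₂+J+1=8
(j₁±m₁, j₂±m₂, J±M) = (5,1,1,5,1,1)
P² = 900/7
sum k=0..1:
  [0] +1/120 = 1/120
  [1] −1/24 = -1/24
S = -1/30
C² = P²·S² = 1/7 ; C = -0.377964

−√(1/7) = -0.377964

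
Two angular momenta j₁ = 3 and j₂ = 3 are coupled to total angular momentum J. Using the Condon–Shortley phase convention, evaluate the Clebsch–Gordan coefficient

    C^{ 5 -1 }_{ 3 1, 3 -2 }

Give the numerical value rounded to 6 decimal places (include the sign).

j₁+j₂−J=1  J+j₁−j₂=5  J−j₁+j₂=5  j₁+j₂+J+1=12
(j₁±m₁, j₂±m₂, J±M) = (4,2,1,5,4,6)
P² = 230400/7
sum k=0..1:
  [0] +1/288 = 1/288
  [1] −1/2880 = -1/2880
S = 1/320
C² = P²·S² = 9/28 ; C = +0.566947

+√(9/28) ≈ +0.566947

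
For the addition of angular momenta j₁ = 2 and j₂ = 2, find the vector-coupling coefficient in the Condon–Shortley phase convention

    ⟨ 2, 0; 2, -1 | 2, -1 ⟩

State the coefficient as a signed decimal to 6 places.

−√(1/14) = -0.267261

√[5·2!2!2!/7! · 2!2!1!3!1!3!] = √(8/7)
  +(−1)^0/∏(0,2,2,1,0,1)! = 1/4  (running 1/4)
  +(−1)^1/∏(1,1,1,0,1,2)! = -1/2  (running -1/4)
⟨..|..⟩ = √(8/7)·(-1/4) = -0.267261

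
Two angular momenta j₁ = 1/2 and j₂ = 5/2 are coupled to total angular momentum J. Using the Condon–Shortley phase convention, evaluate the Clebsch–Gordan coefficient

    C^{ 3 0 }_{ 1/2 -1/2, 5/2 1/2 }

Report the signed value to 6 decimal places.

j₁+j₂−J=0  J+j₁−j₂=1  J−j₁+j₂=5  j₁+j₂+J+1=7
(j₁±m₁, j₂±m₂, J±M) = (0,1,3,2,3,3)
P² = 72
sum k=0..0:
  [0] +1/12 = 1/12
S = 1/12
C² = P²·S² = 1/2 ; C = +0.707107

+√(1/2) = +0.707107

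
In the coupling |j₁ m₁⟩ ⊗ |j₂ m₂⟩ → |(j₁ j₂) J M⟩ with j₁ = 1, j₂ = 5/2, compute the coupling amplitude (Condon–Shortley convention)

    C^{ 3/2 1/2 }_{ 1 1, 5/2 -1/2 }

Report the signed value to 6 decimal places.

triangle: 2!*0!*3!/6! = 12/720
(j±m)!: 2!*0!*2!*3!*2!*1! = 48
prefactor² = (2J+1)*Δ*N² = 16/5
  k=0: +1/(0!*2!*0!*2!*0!*1!) = 1/4
Σ = 1/4  ⇒  CG² = 16/5*1/4² = 1/5
CG = +√(1/5) = +0.447214

+√(1/5) ≈ +0.447214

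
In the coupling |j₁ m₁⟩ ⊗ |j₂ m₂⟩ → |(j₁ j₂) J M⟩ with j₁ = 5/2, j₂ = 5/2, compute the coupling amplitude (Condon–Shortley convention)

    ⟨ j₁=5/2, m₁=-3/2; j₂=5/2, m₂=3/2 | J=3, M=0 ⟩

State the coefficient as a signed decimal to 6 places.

+0.521749

triangle: 2!*3!*3!/9! = 72/362880
(j±m)!: 1!*4!*4!*1!*3!*3! = 20736
prefactor² = (2J+1)*Δ*N² = 144/5
  k=1: −1/(1!*1!*3!*3!*0!*0!) = -1/36
  k=2: +1/(2!*0!*2!*2!*1!*1!) = 1/8
Σ = 7/72  ⇒  CG² = 144/5*7/72² = 49/180
CG = +√(49/180) = +0.521749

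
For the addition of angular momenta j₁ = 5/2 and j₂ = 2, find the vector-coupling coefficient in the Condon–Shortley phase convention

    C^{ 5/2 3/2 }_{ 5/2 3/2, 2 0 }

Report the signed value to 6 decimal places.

triangle: 2!×3!×2!/8! = 24/40320
(j±m)!: 4!×1!×2!×2!×4!×1! = 2304
prefactor² = (2J+1)×Δ×N² = 288/35
  k=0: +1/(0!×2!×1!×2!×2!×0!) = 1/8
  k=1: −1/(1!×1!×0!×1!×3!×1!) = -1/6
Σ = -1/24  ⇒  CG² = 288/35×(-1/24)² = 1/70
CG = −√(1/70) = -0.119523

-0.119523  (= −√(1/70))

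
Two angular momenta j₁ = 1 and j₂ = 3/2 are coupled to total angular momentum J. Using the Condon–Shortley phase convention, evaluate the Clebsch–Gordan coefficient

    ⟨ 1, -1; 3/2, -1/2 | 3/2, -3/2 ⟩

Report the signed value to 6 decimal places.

-0.632456  (= −√(2/5))

triangle: 1!·1!·2!/5! = 2/120
(j±m)!: 0!·2!·1!·2!·0!·3! = 24
prefactor² = (2J+1)·Δ·N² = 8/5
  k=1: −1/(1!·0!·1!·0!·0!·2!) = -1/2
Σ = -1/2  ⇒  CG² = 8/5·(-1/2)² = 2/5
CG = −√(2/5) = -0.632456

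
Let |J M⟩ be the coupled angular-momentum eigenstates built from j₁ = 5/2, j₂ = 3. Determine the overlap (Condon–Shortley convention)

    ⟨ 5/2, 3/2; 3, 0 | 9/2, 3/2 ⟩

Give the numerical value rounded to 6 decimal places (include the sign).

triangle: 1!×4!×5!/11! = 2880/39916800
(j±m)!: 4!×1!×3!×3!×6!×3! = 3732480
prefactor² = (2J+1)×Δ×N² = 207360/77
  k=0: +1/(0!×1!×1!×3!×3!×2!) = 1/72
  k=1: −1/(1!×0!×0!×2!×4!×3!) = -1/288
Σ = 1/96  ⇒  CG² = 207360/77×1/96² = 45/154
CG = +√(45/154) = +0.540562

+√(45/154) ≈ +0.540562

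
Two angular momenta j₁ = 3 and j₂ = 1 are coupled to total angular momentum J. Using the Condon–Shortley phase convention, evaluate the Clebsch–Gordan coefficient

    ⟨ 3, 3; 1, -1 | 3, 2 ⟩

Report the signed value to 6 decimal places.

√[7·1!5!1!/8! · 6!0!0!2!5!1!] = √(3600)
  +(−1)^0/∏(0,1,0,0,5,1)! = 1/120  (running 1/120)
⟨..|..⟩ = √(3600)·(1/120) = +0.500000

+0.500000  (= +√(1/4))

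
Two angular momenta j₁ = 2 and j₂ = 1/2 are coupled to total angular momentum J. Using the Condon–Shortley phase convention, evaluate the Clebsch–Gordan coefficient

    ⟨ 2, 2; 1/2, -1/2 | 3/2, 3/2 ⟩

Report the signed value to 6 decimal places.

+0.894427

triangle: 1!*3!*0!/5! = 6/120
(j±m)!: 4!*0!*0!*1!*3!*0! = 144
prefactor² = (2J+1)*Δ*N² = 144/5
  k=0: +1/(0!*1!*0!*0!*3!*0!) = 1/6
Σ = 1/6  ⇒  CG² = 144/5*1/6² = 4/5
CG = +√(4/5) = +0.894427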